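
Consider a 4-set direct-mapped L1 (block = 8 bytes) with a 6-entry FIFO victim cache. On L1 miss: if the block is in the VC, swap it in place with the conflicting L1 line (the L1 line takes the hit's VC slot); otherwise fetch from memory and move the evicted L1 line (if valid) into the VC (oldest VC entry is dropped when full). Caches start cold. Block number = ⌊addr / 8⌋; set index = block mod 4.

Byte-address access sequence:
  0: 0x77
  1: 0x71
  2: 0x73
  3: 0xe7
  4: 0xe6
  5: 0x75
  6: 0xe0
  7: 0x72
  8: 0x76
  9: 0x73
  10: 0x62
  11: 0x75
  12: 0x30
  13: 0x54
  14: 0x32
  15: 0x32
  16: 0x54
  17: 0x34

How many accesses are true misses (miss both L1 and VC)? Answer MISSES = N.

MISSES = 5

#0 0x77→b14/s2 MISS; vc=[]
#1 0x71→b14/s2 L1-HIT; vc=[]
#2 0x73→b14/s2 L1-HIT; vc=[]
#3 0xe7→b28/s0 MISS; vc=[]
#4 0xe6→b28/s0 L1-HIT; vc=[]
#5 0x75→b14/s2 L1-HIT; vc=[]
#6 0xe0→b28/s0 L1-HIT; vc=[]
#7 0x72→b14/s2 L1-HIT; vc=[]
#8 0x76→b14/s2 L1-HIT; vc=[]
#9 0x73→b14/s2 L1-HIT; vc=[]
#10 0x62→b12/s0 MISS; vc=[28]
#11 0x75→b14/s2 L1-HIT; vc=[28]
#12 0x30→b6/s2 MISS; vc=[28,14]
#13 0x54→b10/s2 MISS; vc=[28,14,6]
#14 0x32→b6/s2 VC-HIT; vc=[28,14,10]
#15 0x32→b6/s2 L1-HIT; vc=[28,14,10]
#16 0x54→b10/s2 VC-HIT; vc=[28,14,6]
#17 0x34→b6/s2 VC-HIT; vc=[28,14,10]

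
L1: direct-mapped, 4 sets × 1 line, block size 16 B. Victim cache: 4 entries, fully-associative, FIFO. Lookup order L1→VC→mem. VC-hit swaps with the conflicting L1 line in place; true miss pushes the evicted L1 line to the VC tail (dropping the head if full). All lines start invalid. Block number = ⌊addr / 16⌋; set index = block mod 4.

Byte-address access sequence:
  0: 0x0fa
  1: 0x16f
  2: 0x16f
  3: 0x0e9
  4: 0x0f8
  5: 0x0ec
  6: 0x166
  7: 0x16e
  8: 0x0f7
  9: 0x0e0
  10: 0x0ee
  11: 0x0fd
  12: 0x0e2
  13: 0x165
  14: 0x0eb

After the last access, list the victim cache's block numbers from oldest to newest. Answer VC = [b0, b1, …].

VC = [22]

#0 0xfa→b15/s3 MISS; vc=[]
#1 0x16f→b22/s2 MISS; vc=[]
#2 0x16f→b22/s2 L1-HIT; vc=[]
#3 0xe9→b14/s2 MISS; vc=[22]
#4 0xf8→b15/s3 L1-HIT; vc=[22]
#5 0xec→b14/s2 L1-HIT; vc=[22]
#6 0x166→b22/s2 VC-HIT; vc=[14]
#7 0x16e→b22/s2 L1-HIT; vc=[14]
#8 0xf7→b15/s3 L1-HIT; vc=[14]
#9 0xe0→b14/s2 VC-HIT; vc=[22]
#10 0xee→b14/s2 L1-HIT; vc=[22]
#11 0xfd→b15/s3 L1-HIT; vc=[22]
#12 0xe2→b14/s2 L1-HIT; vc=[22]
#13 0x165→b22/s2 VC-HIT; vc=[14]
#14 0xeb→b14/s2 VC-HIT; vc=[22]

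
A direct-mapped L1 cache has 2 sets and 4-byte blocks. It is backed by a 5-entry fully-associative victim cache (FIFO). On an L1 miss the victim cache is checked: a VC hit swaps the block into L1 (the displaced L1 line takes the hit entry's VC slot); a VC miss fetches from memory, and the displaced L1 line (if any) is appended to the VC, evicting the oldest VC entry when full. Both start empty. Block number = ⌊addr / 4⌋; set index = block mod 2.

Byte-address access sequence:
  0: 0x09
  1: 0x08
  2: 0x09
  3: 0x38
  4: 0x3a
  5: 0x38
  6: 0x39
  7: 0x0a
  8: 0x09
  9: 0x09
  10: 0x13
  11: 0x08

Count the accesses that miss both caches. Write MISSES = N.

MISSES = 3

#0 0x9→b2/s0 MISS; vc=[]
#1 0x8→b2/s0 L1-HIT; vc=[]
#2 0x9→b2/s0 L1-HIT; vc=[]
#3 0x38→b14/s0 MISS; vc=[2]
#4 0x3a→b14/s0 L1-HIT; vc=[2]
#5 0x38→b14/s0 L1-HIT; vc=[2]
#6 0x39→b14/s0 L1-HIT; vc=[2]
#7 0xa→b2/s0 VC-HIT; vc=[14]
#8 0x9→b2/s0 L1-HIT; vc=[14]
#9 0x9→b2/s0 L1-HIT; vc=[14]
#10 0x13→b4/s0 MISS; vc=[14,2]
#11 0x8→b2/s0 VC-HIT; vc=[14,4]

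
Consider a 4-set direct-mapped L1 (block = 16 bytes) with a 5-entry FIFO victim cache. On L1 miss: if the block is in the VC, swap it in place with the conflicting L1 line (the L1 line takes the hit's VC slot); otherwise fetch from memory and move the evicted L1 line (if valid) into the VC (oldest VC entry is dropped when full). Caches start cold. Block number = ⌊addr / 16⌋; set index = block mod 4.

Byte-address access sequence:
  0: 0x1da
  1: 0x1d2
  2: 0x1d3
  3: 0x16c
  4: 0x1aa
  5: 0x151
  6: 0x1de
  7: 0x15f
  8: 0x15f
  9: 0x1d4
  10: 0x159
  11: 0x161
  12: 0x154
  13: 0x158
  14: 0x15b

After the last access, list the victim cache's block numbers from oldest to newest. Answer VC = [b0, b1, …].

#0 0x1da→b29/s1 MISS; vc=[]
#1 0x1d2→b29/s1 L1-HIT; vc=[]
#2 0x1d3→b29/s1 L1-HIT; vc=[]
#3 0x16c→b22/s2 MISS; vc=[]
#4 0x1aa→b26/s2 MISS; vc=[22]
#5 0x151→b21/s1 MISS; vc=[22,29]
#6 0x1de→b29/s1 VC-HIT; vc=[22,21]
#7 0x15f→b21/s1 VC-HIT; vc=[22,29]
#8 0x15f→b21/s1 L1-HIT; vc=[22,29]
#9 0x1d4→b29/s1 VC-HIT; vc=[22,21]
#10 0x159→b21/s1 VC-HIT; vc=[22,29]
#11 0x161→b22/s2 VC-HIT; vc=[26,29]
#12 0x154→b21/s1 L1-HIT; vc=[26,29]
#13 0x158→b21/s1 L1-HIT; vc=[26,29]
#14 0x15b→b21/s1 L1-HIT; vc=[26,29]

VC = [26, 29]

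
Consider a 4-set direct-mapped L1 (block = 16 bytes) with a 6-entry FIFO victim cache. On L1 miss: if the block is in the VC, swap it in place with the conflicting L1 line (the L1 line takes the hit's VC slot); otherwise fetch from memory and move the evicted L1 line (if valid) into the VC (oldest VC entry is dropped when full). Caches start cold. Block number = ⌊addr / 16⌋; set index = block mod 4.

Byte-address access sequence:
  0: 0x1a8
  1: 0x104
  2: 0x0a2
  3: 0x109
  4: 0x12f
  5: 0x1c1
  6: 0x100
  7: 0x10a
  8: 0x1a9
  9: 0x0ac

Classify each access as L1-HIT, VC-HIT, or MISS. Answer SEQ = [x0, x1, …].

SEQ = [MISS, MISS, MISS, L1-HIT, MISS, MISS, VC-HIT, L1-HIT, VC-HIT, VC-HIT]

  [0] addr=0x1a8 blk=26 s=2: MISS | VC []
  [1] addr=0x104 blk=16 s=0: MISS | VC []
  [2] addr=0xa2 blk=10 s=2: MISS | VC [26]
  [3] addr=0x109 blk=16 s=0: L1-HIT | VC [26]
  [4] addr=0x12f blk=18 s=2: MISS | VC [26, 10]
  [5] addr=0x1c1 blk=28 s=0: MISS | VC [26, 10, 16]
  [6] addr=0x100 blk=16 s=0: VC-HIT | VC [26, 10, 28]
  [7] addr=0x10a blk=16 s=0: L1-HIT | VC [26, 10, 28]
  [8] addr=0x1a9 blk=26 s=2: VC-HIT | VC [18, 10, 28]
  [9] addr=0xac blk=10 s=2: VC-HIT | VC [18, 26, 28]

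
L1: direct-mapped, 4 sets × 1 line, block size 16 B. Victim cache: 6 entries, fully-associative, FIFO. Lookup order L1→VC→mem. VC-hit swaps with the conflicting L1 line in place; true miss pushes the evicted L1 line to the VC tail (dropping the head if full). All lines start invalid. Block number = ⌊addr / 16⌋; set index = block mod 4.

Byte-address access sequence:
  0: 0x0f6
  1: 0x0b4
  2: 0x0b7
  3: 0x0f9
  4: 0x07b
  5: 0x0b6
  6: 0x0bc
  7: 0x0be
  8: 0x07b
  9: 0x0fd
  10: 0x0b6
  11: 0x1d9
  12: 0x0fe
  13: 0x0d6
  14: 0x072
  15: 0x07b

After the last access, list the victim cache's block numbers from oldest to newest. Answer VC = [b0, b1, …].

  [0] addr=0xf6 blk=15 s=3: MISS | VC []
  [1] addr=0xb4 blk=11 s=3: MISS | VC [15]
  [2] addr=0xb7 blk=11 s=3: L1-HIT | VC [15]
  [3] addr=0xf9 blk=15 s=3: VC-HIT | VC [11]
  [4] addr=0x7b blk=7 s=3: MISS | VC [11, 15]
  [5] addr=0xb6 blk=11 s=3: VC-HIT | VC [7, 15]
  [6] addr=0xbc blk=11 s=3: L1-HIT | VC [7, 15]
  [7] addr=0xbe blk=11 s=3: L1-HIT | VC [7, 15]
  [8] addr=0x7b blk=7 s=3: VC-HIT | VC [11, 15]
  [9] addr=0xfd blk=15 s=3: VC-HIT | VC [11, 7]
  [10] addr=0xb6 blk=11 s=3: VC-HIT | VC [15, 7]
  [11] addr=0x1d9 blk=29 s=1: MISS | VC [15, 7]
  [12] addr=0xfe blk=15 s=3: VC-HIT | VC [11, 7]
  [13] addr=0xd6 blk=13 s=1: MISS | VC [11, 7, 29]
  [14] addr=0x72 blk=7 s=3: VC-HIT | VC [11, 15, 29]
  [15] addr=0x7b blk=7 s=3: L1-HIT | VC [11, 15, 29]

VC = [11, 15, 29]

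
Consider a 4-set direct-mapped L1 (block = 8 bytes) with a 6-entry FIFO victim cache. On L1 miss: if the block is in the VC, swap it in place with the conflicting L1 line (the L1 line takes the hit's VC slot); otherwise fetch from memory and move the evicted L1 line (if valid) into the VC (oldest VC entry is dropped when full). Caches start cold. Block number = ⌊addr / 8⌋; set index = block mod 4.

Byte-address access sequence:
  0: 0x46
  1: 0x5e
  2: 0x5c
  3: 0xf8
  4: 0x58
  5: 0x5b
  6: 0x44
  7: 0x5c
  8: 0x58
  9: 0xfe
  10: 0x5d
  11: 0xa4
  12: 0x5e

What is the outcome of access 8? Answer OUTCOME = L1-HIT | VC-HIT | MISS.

#0 0x46→b8/s0 MISS; vc=[]
#1 0x5e→b11/s3 MISS; vc=[]
#2 0x5c→b11/s3 L1-HIT; vc=[]
#3 0xf8→b31/s3 MISS; vc=[11]
#4 0x58→b11/s3 VC-HIT; vc=[31]
#5 0x5b→b11/s3 L1-HIT; vc=[31]
#6 0x44→b8/s0 L1-HIT; vc=[31]
#7 0x5c→b11/s3 L1-HIT; vc=[31]
#8 0x58→b11/s3 L1-HIT; vc=[31]
#9 0xfe→b31/s3 VC-HIT; vc=[11]
#10 0x5d→b11/s3 VC-HIT; vc=[31]
#11 0xa4→b20/s0 MISS; vc=[31,8]
#12 0x5e→b11/s3 L1-HIT; vc=[31,8]

OUTCOME = L1-HIT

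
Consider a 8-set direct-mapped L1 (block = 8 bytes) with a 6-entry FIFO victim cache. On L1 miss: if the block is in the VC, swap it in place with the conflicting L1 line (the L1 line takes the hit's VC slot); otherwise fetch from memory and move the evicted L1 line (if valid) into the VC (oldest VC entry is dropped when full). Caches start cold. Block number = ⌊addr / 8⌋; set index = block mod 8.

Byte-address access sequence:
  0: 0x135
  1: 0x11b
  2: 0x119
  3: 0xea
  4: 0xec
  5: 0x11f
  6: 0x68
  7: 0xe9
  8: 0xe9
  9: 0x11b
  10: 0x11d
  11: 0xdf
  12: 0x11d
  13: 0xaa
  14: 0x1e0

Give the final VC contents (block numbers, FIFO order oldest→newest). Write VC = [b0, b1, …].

  [0] addr=0x135 blk=38 s=6: MISS | VC []
  [1] addr=0x11b blk=35 s=3: MISS | VC []
  [2] addr=0x119 blk=35 s=3: L1-HIT | VC []
  [3] addr=0xea blk=29 s=5: MISS | VC []
  [4] addr=0xec blk=29 s=5: L1-HIT | VC []
  [5] addr=0x11f blk=35 s=3: L1-HIT | VC []
  [6] addr=0x68 blk=13 s=5: MISS | VC [29]
  [7] addr=0xe9 blk=29 s=5: VC-HIT | VC [13]
  [8] addr=0xe9 blk=29 s=5: L1-HIT | VC [13]
  [9] addr=0x11b blk=35 s=3: L1-HIT | VC [13]
  [10] addr=0x11d blk=35 s=3: L1-HIT | VC [13]
  [11] addr=0xdf blk=27 s=3: MISS | VC [13, 35]
  [12] addr=0x11d blk=35 s=3: VC-HIT | VC [13, 27]
  [13] addr=0xaa blk=21 s=5: MISS | VC [13, 27, 29]
  [14] addr=0x1e0 blk=60 s=4: MISS | VC [13, 27, 29]

VC = [13, 27, 29]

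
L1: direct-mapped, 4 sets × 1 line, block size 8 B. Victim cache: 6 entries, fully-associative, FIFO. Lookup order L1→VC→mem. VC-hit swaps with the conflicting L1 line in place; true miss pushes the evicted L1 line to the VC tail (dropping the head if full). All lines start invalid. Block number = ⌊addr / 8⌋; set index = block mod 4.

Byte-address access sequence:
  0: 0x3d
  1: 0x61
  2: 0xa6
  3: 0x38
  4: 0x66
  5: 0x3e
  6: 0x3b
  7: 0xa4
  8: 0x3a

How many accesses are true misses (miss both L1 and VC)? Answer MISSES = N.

MISSES = 3

0: 0x3d (blk 7, set 3) → MISS  vc=[]
1: 0x61 (blk 12, set 0) → MISS  vc=[]
2: 0xa6 (blk 20, set 0) → MISS  vc=[12]
3: 0x38 (blk 7, set 3) → L1-HIT  vc=[12]
4: 0x66 (blk 12, set 0) → VC-HIT  vc=[20]
5: 0x3e (blk 7, set 3) → L1-HIT  vc=[20]
6: 0x3b (blk 7, set 3) → L1-HIT  vc=[20]
7: 0xa4 (blk 20, set 0) → VC-HIT  vc=[12]
8: 0x3a (blk 7, set 3) → L1-HIT  vc=[12]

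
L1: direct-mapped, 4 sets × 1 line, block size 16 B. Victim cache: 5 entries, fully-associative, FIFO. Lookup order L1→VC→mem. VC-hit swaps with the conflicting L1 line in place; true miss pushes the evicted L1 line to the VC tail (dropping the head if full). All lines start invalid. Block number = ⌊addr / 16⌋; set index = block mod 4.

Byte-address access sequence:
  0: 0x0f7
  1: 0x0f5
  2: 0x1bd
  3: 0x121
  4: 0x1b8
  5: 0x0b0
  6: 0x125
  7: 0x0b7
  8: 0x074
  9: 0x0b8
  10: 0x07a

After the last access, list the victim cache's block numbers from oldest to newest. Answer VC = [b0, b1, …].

#0 0xf7→b15/s3 MISS; vc=[]
#1 0xf5→b15/s3 L1-HIT; vc=[]
#2 0x1bd→b27/s3 MISS; vc=[15]
#3 0x121→b18/s2 MISS; vc=[15]
#4 0x1b8→b27/s3 L1-HIT; vc=[15]
#5 0xb0→b11/s3 MISS; vc=[15,27]
#6 0x125→b18/s2 L1-HIT; vc=[15,27]
#7 0xb7→b11/s3 L1-HIT; vc=[15,27]
#8 0x74→b7/s3 MISS; vc=[15,27,11]
#9 0xb8→b11/s3 VC-HIT; vc=[15,27,7]
#10 0x7a→b7/s3 VC-HIT; vc=[15,27,11]

VC = [15, 27, 11]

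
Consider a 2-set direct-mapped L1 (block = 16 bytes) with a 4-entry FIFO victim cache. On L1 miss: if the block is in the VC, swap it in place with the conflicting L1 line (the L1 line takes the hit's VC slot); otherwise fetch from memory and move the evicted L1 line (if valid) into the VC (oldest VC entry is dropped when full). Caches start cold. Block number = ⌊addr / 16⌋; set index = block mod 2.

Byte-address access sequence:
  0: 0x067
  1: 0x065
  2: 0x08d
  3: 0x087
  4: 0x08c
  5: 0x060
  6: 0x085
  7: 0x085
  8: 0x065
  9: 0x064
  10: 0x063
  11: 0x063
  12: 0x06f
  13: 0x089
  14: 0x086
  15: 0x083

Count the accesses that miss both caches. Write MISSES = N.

  [0] addr=0x67 blk=6 s=0: MISS | VC []
  [1] addr=0x65 blk=6 s=0: L1-HIT | VC []
  [2] addr=0x8d blk=8 s=0: MISS | VC [6]
  [3] addr=0x87 blk=8 s=0: L1-HIT | VC [6]
  [4] addr=0x8c blk=8 s=0: L1-HIT | VC [6]
  [5] addr=0x60 blk=6 s=0: VC-HIT | VC [8]
  [6] addr=0x85 blk=8 s=0: VC-HIT | VC [6]
  [7] addr=0x85 blk=8 s=0: L1-HIT | VC [6]
  [8] addr=0x65 blk=6 s=0: VC-HIT | VC [8]
  [9] addr=0x64 blk=6 s=0: L1-HIT | VC [8]
  [10] addr=0x63 blk=6 s=0: L1-HIT | VC [8]
  [11] addr=0x63 blk=6 s=0: L1-HIT | VC [8]
  [12] addr=0x6f blk=6 s=0: L1-HIT | VC [8]
  [13] addr=0x89 blk=8 s=0: VC-HIT | VC [6]
  [14] addr=0x86 blk=8 s=0: L1-HIT | VC [6]
  [15] addr=0x83 blk=8 s=0: L1-HIT | VC [6]

MISSES = 2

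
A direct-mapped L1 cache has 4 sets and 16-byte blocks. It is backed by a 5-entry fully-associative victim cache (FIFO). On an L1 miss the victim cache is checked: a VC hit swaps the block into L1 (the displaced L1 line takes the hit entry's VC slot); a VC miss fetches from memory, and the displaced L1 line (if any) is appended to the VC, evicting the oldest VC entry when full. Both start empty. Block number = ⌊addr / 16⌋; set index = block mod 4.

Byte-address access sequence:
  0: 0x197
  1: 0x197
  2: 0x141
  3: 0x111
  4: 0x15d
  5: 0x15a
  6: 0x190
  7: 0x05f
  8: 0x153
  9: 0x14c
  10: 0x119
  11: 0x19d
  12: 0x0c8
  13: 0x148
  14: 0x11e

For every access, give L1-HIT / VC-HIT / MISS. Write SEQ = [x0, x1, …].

SEQ = [MISS, L1-HIT, MISS, MISS, MISS, L1-HIT, VC-HIT, MISS, VC-HIT, L1-HIT, VC-HIT, VC-HIT, MISS, VC-HIT, VC-HIT]

  [0] addr=0x197 blk=25 s=1: MISS | VC []
  [1] addr=0x197 blk=25 s=1: L1-HIT | VC []
  [2] addr=0x141 blk=20 s=0: MISS | VC []
  [3] addr=0x111 blk=17 s=1: MISS | VC [25]
  [4] addr=0x15d blk=21 s=1: MISS | VC [25, 17]
  [5] addr=0x15a blk=21 s=1: L1-HIT | VC [25, 17]
  [6] addr=0x190 blk=25 s=1: VC-HIT | VC [21, 17]
  [7] addr=0x5f blk=5 s=1: MISS | VC [21, 17, 25]
  [8] addr=0x153 blk=21 s=1: VC-HIT | VC [5, 17, 25]
  [9] addr=0x14c blk=20 s=0: L1-HIT | VC [5, 17, 25]
  [10] addr=0x119 blk=17 s=1: VC-HIT | VC [5, 21, 25]
  [11] addr=0x19d blk=25 s=1: VC-HIT | VC [5, 21, 17]
  [12] addr=0xc8 blk=12 s=0: MISS | VC [5, 21, 17, 20]
  [13] addr=0x148 blk=20 s=0: VC-HIT | VC [5, 21, 17, 12]
  [14] addr=0x11e blk=17 s=1: VC-HIT | VC [5, 21, 25, 12]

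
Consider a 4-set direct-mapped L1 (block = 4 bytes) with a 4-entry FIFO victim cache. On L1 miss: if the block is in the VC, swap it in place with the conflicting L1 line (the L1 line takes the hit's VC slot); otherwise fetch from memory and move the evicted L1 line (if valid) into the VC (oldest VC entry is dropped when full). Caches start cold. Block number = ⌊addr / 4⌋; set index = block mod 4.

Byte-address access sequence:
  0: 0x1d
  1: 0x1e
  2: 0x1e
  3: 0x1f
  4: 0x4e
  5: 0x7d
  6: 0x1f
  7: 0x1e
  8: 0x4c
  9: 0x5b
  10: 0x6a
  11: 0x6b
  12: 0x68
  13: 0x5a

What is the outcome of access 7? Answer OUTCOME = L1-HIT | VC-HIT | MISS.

#0 0x1d→b7/s3 MISS; vc=[]
#1 0x1e→b7/s3 L1-HIT; vc=[]
#2 0x1e→b7/s3 L1-HIT; vc=[]
#3 0x1f→b7/s3 L1-HIT; vc=[]
#4 0x4e→b19/s3 MISS; vc=[7]
#5 0x7d→b31/s3 MISS; vc=[7,19]
#6 0x1f→b7/s3 VC-HIT; vc=[31,19]
#7 0x1e→b7/s3 L1-HIT; vc=[31,19]
#8 0x4c→b19/s3 VC-HIT; vc=[31,7]
#9 0x5b→b22/s2 MISS; vc=[31,7]
#10 0x6a→b26/s2 MISS; vc=[31,7,22]
#11 0x6b→b26/s2 L1-HIT; vc=[31,7,22]
#12 0x68→b26/s2 L1-HIT; vc=[31,7,22]
#13 0x5a→b22/s2 VC-HIT; vc=[31,7,26]

OUTCOME = L1-HIT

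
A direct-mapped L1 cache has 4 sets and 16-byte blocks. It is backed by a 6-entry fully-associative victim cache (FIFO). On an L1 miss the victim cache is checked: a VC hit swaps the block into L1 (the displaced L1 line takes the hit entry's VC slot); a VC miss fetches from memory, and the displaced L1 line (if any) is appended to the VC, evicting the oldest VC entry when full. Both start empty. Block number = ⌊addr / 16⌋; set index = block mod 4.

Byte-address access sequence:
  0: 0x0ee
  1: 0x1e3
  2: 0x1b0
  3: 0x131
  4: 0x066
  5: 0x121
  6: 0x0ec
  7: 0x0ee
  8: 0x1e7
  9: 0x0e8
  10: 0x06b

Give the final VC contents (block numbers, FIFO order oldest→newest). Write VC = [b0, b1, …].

0: 0xee (blk 14, set 2) → MISS  vc=[]
1: 0x1e3 (blk 30, set 2) → MISS  vc=[14]
2: 0x1b0 (blk 27, set 3) → MISS  vc=[14]
3: 0x131 (blk 19, set 3) → MISS  vc=[14, 27]
4: 0x66 (blk 6, set 2) → MISS  vc=[14, 27, 30]
5: 0x121 (blk 18, set 2) → MISS  vc=[14, 27, 30, 6]
6: 0xec (blk 14, set 2) → VC-HIT  vc=[18, 27, 30, 6]
7: 0xee (blk 14, set 2) → L1-HIT  vc=[18, 27, 30, 6]
8: 0x1e7 (blk 30, set 2) → VC-HIT  vc=[18, 27, 14, 6]
9: 0xe8 (blk 14, set 2) → VC-HIT  vc=[18, 27, 30, 6]
10: 0x6b (blk 6, set 2) → VC-HIT  vc=[18, 27, 30, 14]

VC = [18, 27, 30, 14]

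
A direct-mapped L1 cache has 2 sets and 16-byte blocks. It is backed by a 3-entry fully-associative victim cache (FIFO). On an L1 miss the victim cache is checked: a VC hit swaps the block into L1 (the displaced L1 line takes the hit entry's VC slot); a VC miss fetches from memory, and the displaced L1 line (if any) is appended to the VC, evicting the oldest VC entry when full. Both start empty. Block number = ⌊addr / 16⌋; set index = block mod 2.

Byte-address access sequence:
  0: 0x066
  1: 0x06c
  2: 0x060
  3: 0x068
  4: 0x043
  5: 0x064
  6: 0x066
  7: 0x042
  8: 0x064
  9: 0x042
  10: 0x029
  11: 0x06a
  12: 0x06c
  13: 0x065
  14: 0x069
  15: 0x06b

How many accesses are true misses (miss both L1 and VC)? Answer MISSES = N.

  [0] addr=0x66 blk=6 s=0: MISS | VC []
  [1] addr=0x6c blk=6 s=0: L1-HIT | VC []
  [2] addr=0x60 blk=6 s=0: L1-HIT | VC []
  [3] addr=0x68 blk=6 s=0: L1-HIT | VC []
  [4] addr=0x43 blk=4 s=0: MISS | VC [6]
  [5] addr=0x64 blk=6 s=0: VC-HIT | VC [4]
  [6] addr=0x66 blk=6 s=0: L1-HIT | VC [4]
  [7] addr=0x42 blk=4 s=0: VC-HIT | VC [6]
  [8] addr=0x64 blk=6 s=0: VC-HIT | VC [4]
  [9] addr=0x42 blk=4 s=0: VC-HIT | VC [6]
  [10] addr=0x29 blk=2 s=0: MISS | VC [6, 4]
  [11] addr=0x6a blk=6 s=0: VC-HIT | VC [2, 4]
  [12] addr=0x6c blk=6 s=0: L1-HIT | VC [2, 4]
  [13] addr=0x65 blk=6 s=0: L1-HIT | VC [2, 4]
  [14] addr=0x69 blk=6 s=0: L1-HIT | VC [2, 4]
  [15] addr=0x6b blk=6 s=0: L1-HIT | VC [2, 4]

MISSES = 3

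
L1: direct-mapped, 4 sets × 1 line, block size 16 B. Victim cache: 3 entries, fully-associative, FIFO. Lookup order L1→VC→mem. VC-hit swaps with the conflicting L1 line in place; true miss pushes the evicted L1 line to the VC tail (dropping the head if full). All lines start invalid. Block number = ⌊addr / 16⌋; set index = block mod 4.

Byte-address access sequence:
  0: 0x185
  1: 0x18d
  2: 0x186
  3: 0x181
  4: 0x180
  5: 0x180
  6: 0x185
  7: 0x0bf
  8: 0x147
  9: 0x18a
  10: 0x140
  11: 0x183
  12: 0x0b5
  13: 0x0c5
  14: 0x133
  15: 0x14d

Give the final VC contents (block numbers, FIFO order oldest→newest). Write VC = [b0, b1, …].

#0 0x185→b24/s0 MISS; vc=[]
#1 0x18d→b24/s0 L1-HIT; vc=[]
#2 0x186→b24/s0 L1-HIT; vc=[]
#3 0x181→b24/s0 L1-HIT; vc=[]
#4 0x180→b24/s0 L1-HIT; vc=[]
#5 0x180→b24/s0 L1-HIT; vc=[]
#6 0x185→b24/s0 L1-HIT; vc=[]
#7 0xbf→b11/s3 MISS; vc=[]
#8 0x147→b20/s0 MISS; vc=[24]
#9 0x18a→b24/s0 VC-HIT; vc=[20]
#10 0x140→b20/s0 VC-HIT; vc=[24]
#11 0x183→b24/s0 VC-HIT; vc=[20]
#12 0xb5→b11/s3 L1-HIT; vc=[20]
#13 0xc5→b12/s0 MISS; vc=[20,24]
#14 0x133→b19/s3 MISS; vc=[20,24,11]
#15 0x14d→b20/s0 VC-HIT; vc=[12,24,11]

VC = [12, 24, 11]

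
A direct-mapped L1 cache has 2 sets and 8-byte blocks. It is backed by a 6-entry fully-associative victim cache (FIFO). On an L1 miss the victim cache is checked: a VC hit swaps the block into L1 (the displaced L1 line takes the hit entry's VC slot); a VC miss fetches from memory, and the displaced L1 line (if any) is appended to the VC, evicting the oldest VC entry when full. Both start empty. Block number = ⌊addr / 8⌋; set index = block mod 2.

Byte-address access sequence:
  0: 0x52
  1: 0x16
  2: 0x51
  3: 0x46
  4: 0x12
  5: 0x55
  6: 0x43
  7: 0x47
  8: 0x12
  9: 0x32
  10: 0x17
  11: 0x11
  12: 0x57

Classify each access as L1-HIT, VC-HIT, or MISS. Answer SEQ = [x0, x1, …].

0: 0x52 (blk 10, set 0) → MISS  vc=[]
1: 0x16 (blk 2, set 0) → MISS  vc=[10]
2: 0x51 (blk 10, set 0) → VC-HIT  vc=[2]
3: 0x46 (blk 8, set 0) → MISS  vc=[2, 10]
4: 0x12 (blk 2, set 0) → VC-HIT  vc=[8, 10]
5: 0x55 (blk 10, set 0) → VC-HIT  vc=[8, 2]
6: 0x43 (blk 8, set 0) → VC-HIT  vc=[10, 2]
7: 0x47 (blk 8, set 0) → L1-HIT  vc=[10, 2]
8: 0x12 (blk 2, set 0) → VC-HIT  vc=[10, 8]
9: 0x32 (blk 6, set 0) → MISS  vc=[10, 8, 2]
10: 0x17 (blk 2, set 0) → VC-HIT  vc=[10, 8, 6]
11: 0x11 (blk 2, set 0) → L1-HIT  vc=[10, 8, 6]
12: 0x57 (blk 10, set 0) → VC-HIT  vc=[2, 8, 6]

SEQ = [MISS, MISS, VC-HIT, MISS, VC-HIT, VC-HIT, VC-HIT, L1-HIT, VC-HIT, MISS, VC-HIT, L1-HIT, VC-HIT]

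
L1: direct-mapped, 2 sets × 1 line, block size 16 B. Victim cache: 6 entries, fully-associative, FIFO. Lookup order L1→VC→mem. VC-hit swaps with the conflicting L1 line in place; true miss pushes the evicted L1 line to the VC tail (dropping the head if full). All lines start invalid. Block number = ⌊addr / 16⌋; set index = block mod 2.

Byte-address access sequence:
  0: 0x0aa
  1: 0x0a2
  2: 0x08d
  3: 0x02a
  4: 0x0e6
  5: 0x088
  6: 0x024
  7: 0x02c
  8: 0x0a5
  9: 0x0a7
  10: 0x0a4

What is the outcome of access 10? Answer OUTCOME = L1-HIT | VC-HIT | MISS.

OUTCOME = L1-HIT

  [0] addr=0xaa blk=10 s=0: MISS | VC []
  [1] addr=0xa2 blk=10 s=0: L1-HIT | VC []
  [2] addr=0x8d blk=8 s=0: MISS | VC [10]
  [3] addr=0x2a blk=2 s=0: MISS | VC [10, 8]
  [4] addr=0xe6 blk=14 s=0: MISS | VC [10, 8, 2]
  [5] addr=0x88 blk=8 s=0: VC-HIT | VC [10, 14, 2]
  [6] addr=0x24 blk=2 s=0: VC-HIT | VC [10, 14, 8]
  [7] addr=0x2c blk=2 s=0: L1-HIT | VC [10, 14, 8]
  [8] addr=0xa5 blk=10 s=0: VC-HIT | VC [2, 14, 8]
  [9] addr=0xa7 blk=10 s=0: L1-HIT | VC [2, 14, 8]
  [10] addr=0xa4 blk=10 s=0: L1-HIT | VC [2, 14, 8]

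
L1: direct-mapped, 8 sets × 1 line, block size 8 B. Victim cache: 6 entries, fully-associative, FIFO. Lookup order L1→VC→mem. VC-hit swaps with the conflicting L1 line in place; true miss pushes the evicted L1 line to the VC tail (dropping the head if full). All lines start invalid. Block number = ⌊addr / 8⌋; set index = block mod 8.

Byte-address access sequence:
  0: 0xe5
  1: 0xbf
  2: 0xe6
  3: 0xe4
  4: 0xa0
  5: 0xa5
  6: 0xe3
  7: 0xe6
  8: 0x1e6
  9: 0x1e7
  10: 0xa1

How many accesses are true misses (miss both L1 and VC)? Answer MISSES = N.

  [0] addr=0xe5 blk=28 s=4: MISS | VC []
  [1] addr=0xbf blk=23 s=7: MISS | VC []
  [2] addr=0xe6 blk=28 s=4: L1-HIT | VC []
  [3] addr=0xe4 blk=28 s=4: L1-HIT | VC []
  [4] addr=0xa0 blk=20 s=4: MISS | VC [28]
  [5] addr=0xa5 blk=20 s=4: L1-HIT | VC [28]
  [6] addr=0xe3 blk=28 s=4: VC-HIT | VC [20]
  [7] addr=0xe6 blk=28 s=4: L1-HIT | VC [20]
  [8] addr=0x1e6 blk=60 s=4: MISS | VC [20, 28]
  [9] addr=0x1e7 blk=60 s=4: L1-HIT | VC [20, 28]
  [10] addr=0xa1 blk=20 s=4: VC-HIT | VC [60, 28]

MISSES = 4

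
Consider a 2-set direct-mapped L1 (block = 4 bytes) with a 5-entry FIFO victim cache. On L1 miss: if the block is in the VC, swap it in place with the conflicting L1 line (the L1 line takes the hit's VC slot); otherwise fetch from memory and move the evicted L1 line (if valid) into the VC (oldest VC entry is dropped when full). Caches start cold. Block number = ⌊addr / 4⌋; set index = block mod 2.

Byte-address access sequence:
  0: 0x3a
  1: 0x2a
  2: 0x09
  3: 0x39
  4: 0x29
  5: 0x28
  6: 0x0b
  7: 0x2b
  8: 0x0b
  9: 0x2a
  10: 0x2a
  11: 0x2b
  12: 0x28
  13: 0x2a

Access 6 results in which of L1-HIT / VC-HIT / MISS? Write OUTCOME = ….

#0 0x3a→b14/s0 MISS; vc=[]
#1 0x2a→b10/s0 MISS; vc=[14]
#2 0x9→b2/s0 MISS; vc=[14,10]
#3 0x39→b14/s0 VC-HIT; vc=[2,10]
#4 0x29→b10/s0 VC-HIT; vc=[2,14]
#5 0x28→b10/s0 L1-HIT; vc=[2,14]
#6 0xb→b2/s0 VC-HIT; vc=[10,14]
#7 0x2b→b10/s0 VC-HIT; vc=[2,14]
#8 0xb→b2/s0 VC-HIT; vc=[10,14]
#9 0x2a→b10/s0 VC-HIT; vc=[2,14]
#10 0x2a→b10/s0 L1-HIT; vc=[2,14]
#11 0x2b→b10/s0 L1-HIT; vc=[2,14]
#12 0x28→b10/s0 L1-HIT; vc=[2,14]
#13 0x2a→b10/s0 L1-HIT; vc=[2,14]

OUTCOME = VC-HIT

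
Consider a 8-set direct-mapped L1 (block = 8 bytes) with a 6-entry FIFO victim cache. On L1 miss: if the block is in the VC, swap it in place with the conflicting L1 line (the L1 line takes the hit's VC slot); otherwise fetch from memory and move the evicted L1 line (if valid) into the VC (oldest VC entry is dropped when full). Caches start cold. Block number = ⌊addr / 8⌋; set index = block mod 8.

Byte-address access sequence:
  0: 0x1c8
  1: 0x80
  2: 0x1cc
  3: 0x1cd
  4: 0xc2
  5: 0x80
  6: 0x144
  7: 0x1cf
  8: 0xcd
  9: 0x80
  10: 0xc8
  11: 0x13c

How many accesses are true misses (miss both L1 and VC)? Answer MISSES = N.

MISSES = 6

  [0] addr=0x1c8 blk=57 s=1: MISS | VC []
  [1] addr=0x80 blk=16 s=0: MISS | VC []
  [2] addr=0x1cc blk=57 s=1: L1-HIT | VC []
  [3] addr=0x1cd blk=57 s=1: L1-HIT | VC []
  [4] addr=0xc2 blk=24 s=0: MISS | VC [16]
  [5] addr=0x80 blk=16 s=0: VC-HIT | VC [24]
  [6] addr=0x144 blk=40 s=0: MISS | VC [24, 16]
  [7] addr=0x1cf blk=57 s=1: L1-HIT | VC [24, 16]
  [8] addr=0xcd blk=25 s=1: MISS | VC [24, 16, 57]
  [9] addr=0x80 blk=16 s=0: VC-HIT | VC [24, 40, 57]
  [10] addr=0xc8 blk=25 s=1: L1-HIT | VC [24, 40, 57]
  [11] addr=0x13c blk=39 s=7: MISS | VC [24, 40, 57]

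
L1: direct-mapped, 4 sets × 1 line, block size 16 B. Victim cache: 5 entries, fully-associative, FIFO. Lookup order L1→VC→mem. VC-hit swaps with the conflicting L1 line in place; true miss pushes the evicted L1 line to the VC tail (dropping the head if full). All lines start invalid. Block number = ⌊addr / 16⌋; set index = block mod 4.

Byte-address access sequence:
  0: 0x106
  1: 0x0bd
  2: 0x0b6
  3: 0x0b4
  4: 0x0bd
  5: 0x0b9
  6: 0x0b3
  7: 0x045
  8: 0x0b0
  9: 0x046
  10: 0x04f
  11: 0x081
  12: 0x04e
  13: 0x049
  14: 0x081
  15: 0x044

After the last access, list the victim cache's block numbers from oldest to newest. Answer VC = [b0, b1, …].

0: 0x106 (blk 16, set 0) → MISS  vc=[]
1: 0xbd (blk 11, set 3) → MISS  vc=[]
2: 0xb6 (blk 11, set 3) → L1-HIT  vc=[]
3: 0xb4 (blk 11, set 3) → L1-HIT  vc=[]
4: 0xbd (blk 11, set 3) → L1-HIT  vc=[]
5: 0xb9 (blk 11, set 3) → L1-HIT  vc=[]
6: 0xb3 (blk 11, set 3) → L1-HIT  vc=[]
7: 0x45 (blk 4, set 0) → MISS  vc=[16]
8: 0xb0 (blk 11, set 3) → L1-HIT  vc=[16]
9: 0x46 (blk 4, set 0) → L1-HIT  vc=[16]
10: 0x4f (blk 4, set 0) → L1-HIT  vc=[16]
11: 0x81 (blk 8, set 0) → MISS  vc=[16, 4]
12: 0x4e (blk 4, set 0) → VC-HIT  vc=[16, 8]
13: 0x49 (blk 4, set 0) → L1-HIT  vc=[16, 8]
14: 0x81 (blk 8, set 0) → VC-HIT  vc=[16, 4]
15: 0x44 (blk 4, set 0) → VC-HIT  vc=[16, 8]

VC = [16, 8]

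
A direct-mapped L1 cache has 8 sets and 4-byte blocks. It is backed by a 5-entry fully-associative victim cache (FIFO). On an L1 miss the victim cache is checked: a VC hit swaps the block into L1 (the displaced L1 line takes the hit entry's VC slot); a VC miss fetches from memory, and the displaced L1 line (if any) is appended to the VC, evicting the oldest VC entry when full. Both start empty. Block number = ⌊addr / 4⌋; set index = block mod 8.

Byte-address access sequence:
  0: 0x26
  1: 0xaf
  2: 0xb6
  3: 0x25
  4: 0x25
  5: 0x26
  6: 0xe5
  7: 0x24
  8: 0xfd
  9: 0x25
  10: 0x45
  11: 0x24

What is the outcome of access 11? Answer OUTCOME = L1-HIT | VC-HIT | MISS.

0: 0x26 (blk 9, set 1) → MISS  vc=[]
1: 0xaf (blk 43, set 3) → MISS  vc=[]
2: 0xb6 (blk 45, set 5) → MISS  vc=[]
3: 0x25 (blk 9, set 1) → L1-HIT  vc=[]
4: 0x25 (blk 9, set 1) → L1-HIT  vc=[]
5: 0x26 (blk 9, set 1) → L1-HIT  vc=[]
6: 0xe5 (blk 57, set 1) → MISS  vc=[9]
7: 0x24 (blk 9, set 1) → VC-HIT  vc=[57]
8: 0xfd (blk 63, set 7) → MISS  vc=[57]
9: 0x25 (blk 9, set 1) → L1-HIT  vc=[57]
10: 0x45 (blk 17, set 1) → MISS  vc=[57, 9]
11: 0x24 (blk 9, set 1) → VC-HIT  vc=[57, 17]

OUTCOME = VC-HIT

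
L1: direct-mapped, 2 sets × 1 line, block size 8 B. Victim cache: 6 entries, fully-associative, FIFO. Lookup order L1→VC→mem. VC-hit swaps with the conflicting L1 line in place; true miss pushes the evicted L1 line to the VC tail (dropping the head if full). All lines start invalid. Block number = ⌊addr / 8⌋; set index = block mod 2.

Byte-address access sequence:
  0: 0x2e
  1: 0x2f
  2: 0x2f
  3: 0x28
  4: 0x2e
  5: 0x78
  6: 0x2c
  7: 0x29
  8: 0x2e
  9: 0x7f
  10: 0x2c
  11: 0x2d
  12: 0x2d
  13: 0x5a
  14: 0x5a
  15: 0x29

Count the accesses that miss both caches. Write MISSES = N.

MISSES = 3

#0 0x2e→b5/s1 MISS; vc=[]
#1 0x2f→b5/s1 L1-HIT; vc=[]
#2 0x2f→b5/s1 L1-HIT; vc=[]
#3 0x28→b5/s1 L1-HIT; vc=[]
#4 0x2e→b5/s1 L1-HIT; vc=[]
#5 0x78→b15/s1 MISS; vc=[5]
#6 0x2c→b5/s1 VC-HIT; vc=[15]
#7 0x29→b5/s1 L1-HIT; vc=[15]
#8 0x2e→b5/s1 L1-HIT; vc=[15]
#9 0x7f→b15/s1 VC-HIT; vc=[5]
#10 0x2c→b5/s1 VC-HIT; vc=[15]
#11 0x2d→b5/s1 L1-HIT; vc=[15]
#12 0x2d→b5/s1 L1-HIT; vc=[15]
#13 0x5a→b11/s1 MISS; vc=[15,5]
#14 0x5a→b11/s1 L1-HIT; vc=[15,5]
#15 0x29→b5/s1 VC-HIT; vc=[15,11]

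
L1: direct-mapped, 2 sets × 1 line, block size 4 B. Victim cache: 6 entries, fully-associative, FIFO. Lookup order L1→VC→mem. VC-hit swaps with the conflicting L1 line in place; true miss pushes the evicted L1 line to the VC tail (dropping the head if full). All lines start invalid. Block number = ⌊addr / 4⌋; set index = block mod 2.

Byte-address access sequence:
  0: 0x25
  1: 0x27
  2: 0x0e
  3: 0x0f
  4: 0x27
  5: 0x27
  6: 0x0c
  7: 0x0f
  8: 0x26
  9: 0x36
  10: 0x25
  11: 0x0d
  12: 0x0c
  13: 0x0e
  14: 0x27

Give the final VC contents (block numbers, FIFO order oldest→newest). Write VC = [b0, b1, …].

VC = [3, 13]

#0 0x25→b9/s1 MISS; vc=[]
#1 0x27→b9/s1 L1-HIT; vc=[]
#2 0xe→b3/s1 MISS; vc=[9]
#3 0xf→b3/s1 L1-HIT; vc=[9]
#4 0x27→b9/s1 VC-HIT; vc=[3]
#5 0x27→b9/s1 L1-HIT; vc=[3]
#6 0xc→b3/s1 VC-HIT; vc=[9]
#7 0xf→b3/s1 L1-HIT; vc=[9]
#8 0x26→b9/s1 VC-HIT; vc=[3]
#9 0x36→b13/s1 MISS; vc=[3,9]
#10 0x25→b9/s1 VC-HIT; vc=[3,13]
#11 0xd→b3/s1 VC-HIT; vc=[9,13]
#12 0xc→b3/s1 L1-HIT; vc=[9,13]
#13 0xe→b3/s1 L1-HIT; vc=[9,13]
#14 0x27→b9/s1 VC-HIT; vc=[3,13]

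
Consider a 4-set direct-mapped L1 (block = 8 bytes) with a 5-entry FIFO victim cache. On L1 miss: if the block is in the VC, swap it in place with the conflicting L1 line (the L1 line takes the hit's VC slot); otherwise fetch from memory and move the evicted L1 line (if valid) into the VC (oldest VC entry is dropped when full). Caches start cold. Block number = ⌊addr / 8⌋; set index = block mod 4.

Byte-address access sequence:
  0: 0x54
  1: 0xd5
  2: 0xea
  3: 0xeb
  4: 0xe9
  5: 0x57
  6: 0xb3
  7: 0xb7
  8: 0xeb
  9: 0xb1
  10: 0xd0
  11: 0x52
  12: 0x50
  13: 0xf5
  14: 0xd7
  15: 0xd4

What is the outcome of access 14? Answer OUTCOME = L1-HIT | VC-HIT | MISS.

  [0] addr=0x54 blk=10 s=2: MISS | VC []
  [1] addr=0xd5 blk=26 s=2: MISS | VC [10]
  [2] addr=0xea blk=29 s=1: MISS | VC [10]
  [3] addr=0xeb blk=29 s=1: L1-HIT | VC [10]
  [4] addr=0xe9 blk=29 s=1: L1-HIT | VC [10]
  [5] addr=0x57 blk=10 s=2: VC-HIT | VC [26]
  [6] addr=0xb3 blk=22 s=2: MISS | VC [26, 10]
  [7] addr=0xb7 blk=22 s=2: L1-HIT | VC [26, 10]
  [8] addr=0xeb blk=29 s=1: L1-HIT | VC [26, 10]
  [9] addr=0xb1 blk=22 s=2: L1-HIT | VC [26, 10]
  [10] addr=0xd0 blk=26 s=2: VC-HIT | VC [22, 10]
  [11] addr=0x52 blk=10 s=2: VC-HIT | VC [22, 26]
  [12] addr=0x50 blk=10 s=2: L1-HIT | VC [22, 26]
  [13] addr=0xf5 blk=30 s=2: MISS | VC [22, 26, 10]
  [14] addr=0xd7 blk=26 s=2: VC-HIT | VC [22, 30, 10]
  [15] addr=0xd4 blk=26 s=2: L1-HIT | VC [22, 30, 10]

OUTCOME = VC-HIT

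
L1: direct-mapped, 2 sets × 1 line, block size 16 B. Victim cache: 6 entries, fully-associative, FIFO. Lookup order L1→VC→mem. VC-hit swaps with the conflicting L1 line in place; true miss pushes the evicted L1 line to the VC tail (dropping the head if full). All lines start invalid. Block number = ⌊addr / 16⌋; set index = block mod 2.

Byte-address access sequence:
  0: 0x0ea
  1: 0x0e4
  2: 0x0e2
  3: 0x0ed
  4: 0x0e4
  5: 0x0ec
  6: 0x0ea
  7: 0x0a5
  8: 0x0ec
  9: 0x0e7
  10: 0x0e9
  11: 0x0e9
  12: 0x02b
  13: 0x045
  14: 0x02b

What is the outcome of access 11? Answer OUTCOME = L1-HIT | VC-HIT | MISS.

0: 0xea (blk 14, set 0) → MISS  vc=[]
1: 0xe4 (blk 14, set 0) → L1-HIT  vc=[]
2: 0xe2 (blk 14, set 0) → L1-HIT  vc=[]
3: 0xed (blk 14, set 0) → L1-HIT  vc=[]
4: 0xe4 (blk 14, set 0) → L1-HIT  vc=[]
5: 0xec (blk 14, set 0) → L1-HIT  vc=[]
6: 0xea (blk 14, set 0) → L1-HIT  vc=[]
7: 0xa5 (blk 10, set 0) → MISS  vc=[14]
8: 0xec (blk 14, set 0) → VC-HIT  vc=[10]
9: 0xe7 (blk 14, set 0) → L1-HIT  vc=[10]
10: 0xe9 (blk 14, set 0) → L1-HIT  vc=[10]
11: 0xe9 (blk 14, set 0) → L1-HIT  vc=[10]
12: 0x2b (blk 2, set 0) → MISS  vc=[10, 14]
13: 0x45 (blk 4, set 0) → MISS  vc=[10, 14, 2]
14: 0x2b (blk 2, set 0) → VC-HIT  vc=[10, 14, 4]

OUTCOME = L1-HIT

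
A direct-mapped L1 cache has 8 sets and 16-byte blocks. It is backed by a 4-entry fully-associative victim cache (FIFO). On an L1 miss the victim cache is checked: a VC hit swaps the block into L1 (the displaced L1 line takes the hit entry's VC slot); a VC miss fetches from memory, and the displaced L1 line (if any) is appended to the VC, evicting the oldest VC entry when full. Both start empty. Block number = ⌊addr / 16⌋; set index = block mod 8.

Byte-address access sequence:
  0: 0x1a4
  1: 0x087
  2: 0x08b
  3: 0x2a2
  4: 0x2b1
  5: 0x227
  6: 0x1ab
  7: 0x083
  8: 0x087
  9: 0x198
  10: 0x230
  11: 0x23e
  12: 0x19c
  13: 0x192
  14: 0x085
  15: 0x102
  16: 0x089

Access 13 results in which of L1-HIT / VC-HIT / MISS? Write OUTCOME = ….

OUTCOME = L1-HIT

0: 0x1a4 (blk 26, set 2) → MISS  vc=[]
1: 0x87 (blk 8, set 0) → MISS  vc=[]
2: 0x8b (blk 8, set 0) → L1-HIT  vc=[]
3: 0x2a2 (blk 42, set 2) → MISS  vc=[26]
4: 0x2b1 (blk 43, set 3) → MISS  vc=[26]
5: 0x227 (blk 34, set 2) → MISS  vc=[26, 42]
6: 0x1ab (blk 26, set 2) → VC-HIT  vc=[34, 42]
7: 0x83 (blk 8, set 0) → L1-HIT  vc=[34, 42]
8: 0x87 (blk 8, set 0) → L1-HIT  vc=[34, 42]
9: 0x198 (blk 25, set 1) → MISS  vc=[34, 42]
10: 0x230 (blk 35, set 3) → MISS  vc=[34, 42, 43]
11: 0x23e (blk 35, set 3) → L1-HIT  vc=[34, 42, 43]
12: 0x19c (blk 25, set 1) → L1-HIT  vc=[34, 42, 43]
13: 0x192 (blk 25, set 1) → L1-HIT  vc=[34, 42, 43]
14: 0x85 (blk 8, set 0) → L1-HIT  vc=[34, 42, 43]
15: 0x102 (blk 16, set 0) → MISS  vc=[34, 42, 43, 8]
16: 0x89 (blk 8, set 0) → VC-HIT  vc=[34, 42, 43, 16]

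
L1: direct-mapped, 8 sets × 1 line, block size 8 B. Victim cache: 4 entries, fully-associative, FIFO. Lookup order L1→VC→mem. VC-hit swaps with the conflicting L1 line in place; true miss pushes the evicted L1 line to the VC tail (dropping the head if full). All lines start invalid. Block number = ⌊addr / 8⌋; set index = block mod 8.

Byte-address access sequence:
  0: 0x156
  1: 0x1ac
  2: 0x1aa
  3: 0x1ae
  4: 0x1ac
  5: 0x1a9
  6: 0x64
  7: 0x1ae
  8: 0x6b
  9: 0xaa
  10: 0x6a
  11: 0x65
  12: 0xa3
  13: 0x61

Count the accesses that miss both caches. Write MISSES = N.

MISSES = 6

#0 0x156→b42/s2 MISS; vc=[]
#1 0x1ac→b53/s5 MISS; vc=[]
#2 0x1aa→b53/s5 L1-HIT; vc=[]
#3 0x1ae→b53/s5 L1-HIT; vc=[]
#4 0x1ac→b53/s5 L1-HIT; vc=[]
#5 0x1a9→b53/s5 L1-HIT; vc=[]
#6 0x64→b12/s4 MISS; vc=[]
#7 0x1ae→b53/s5 L1-HIT; vc=[]
#8 0x6b→b13/s5 MISS; vc=[53]
#9 0xaa→b21/s5 MISS; vc=[53,13]
#10 0x6a→b13/s5 VC-HIT; vc=[53,21]
#11 0x65→b12/s4 L1-HIT; vc=[53,21]
#12 0xa3→b20/s4 MISS; vc=[53,21,12]
#13 0x61→b12/s4 VC-HIT; vc=[53,21,20]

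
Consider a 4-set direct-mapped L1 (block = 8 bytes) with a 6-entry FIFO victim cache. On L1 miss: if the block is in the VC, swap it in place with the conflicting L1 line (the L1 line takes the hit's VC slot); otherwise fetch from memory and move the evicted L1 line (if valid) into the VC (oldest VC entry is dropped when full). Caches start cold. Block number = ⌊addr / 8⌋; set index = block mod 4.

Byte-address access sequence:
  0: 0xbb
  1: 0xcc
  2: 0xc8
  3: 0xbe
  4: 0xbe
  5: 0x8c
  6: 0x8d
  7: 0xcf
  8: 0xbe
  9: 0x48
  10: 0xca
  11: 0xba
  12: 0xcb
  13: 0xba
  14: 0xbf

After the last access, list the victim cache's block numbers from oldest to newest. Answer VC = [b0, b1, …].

VC = [17, 9]

0: 0xbb (blk 23, set 3) → MISS  vc=[]
1: 0xcc (blk 25, set 1) → MISS  vc=[]
2: 0xc8 (blk 25, set 1) → L1-HIT  vc=[]
3: 0xbe (blk 23, set 3) → L1-HIT  vc=[]
4: 0xbe (blk 23, set 3) → L1-HIT  vc=[]
5: 0x8c (blk 17, set 1) → MISS  vc=[25]
6: 0x8d (blk 17, set 1) → L1-HIT  vc=[25]
7: 0xcf (blk 25, set 1) → VC-HIT  vc=[17]
8: 0xbe (blk 23, set 3) → L1-HIT  vc=[17]
9: 0x48 (blk 9, set 1) → MISS  vc=[17, 25]
10: 0xca (blk 25, set 1) → VC-HIT  vc=[17, 9]
11: 0xba (blk 23, set 3) → L1-HIT  vc=[17, 9]
12: 0xcb (blk 25, set 1) → L1-HIT  vc=[17, 9]
13: 0xba (blk 23, set 3) → L1-HIT  vc=[17, 9]
14: 0xbf (blk 23, set 3) → L1-HIT  vc=[17, 9]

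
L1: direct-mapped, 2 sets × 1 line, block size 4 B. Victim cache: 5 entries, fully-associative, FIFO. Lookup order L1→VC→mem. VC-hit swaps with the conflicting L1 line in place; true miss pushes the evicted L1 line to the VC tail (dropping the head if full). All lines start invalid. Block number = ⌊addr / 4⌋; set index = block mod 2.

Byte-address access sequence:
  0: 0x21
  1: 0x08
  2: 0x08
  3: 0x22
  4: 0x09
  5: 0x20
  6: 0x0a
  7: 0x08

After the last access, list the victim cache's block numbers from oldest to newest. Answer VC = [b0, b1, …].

#0 0x21→b8/s0 MISS; vc=[]
#1 0x8→b2/s0 MISS; vc=[8]
#2 0x8→b2/s0 L1-HIT; vc=[8]
#3 0x22→b8/s0 VC-HIT; vc=[2]
#4 0x9→b2/s0 VC-HIT; vc=[8]
#5 0x20→b8/s0 VC-HIT; vc=[2]
#6 0xa→b2/s0 VC-HIT; vc=[8]
#7 0x8→b2/s0 L1-HIT; vc=[8]

VC = [8]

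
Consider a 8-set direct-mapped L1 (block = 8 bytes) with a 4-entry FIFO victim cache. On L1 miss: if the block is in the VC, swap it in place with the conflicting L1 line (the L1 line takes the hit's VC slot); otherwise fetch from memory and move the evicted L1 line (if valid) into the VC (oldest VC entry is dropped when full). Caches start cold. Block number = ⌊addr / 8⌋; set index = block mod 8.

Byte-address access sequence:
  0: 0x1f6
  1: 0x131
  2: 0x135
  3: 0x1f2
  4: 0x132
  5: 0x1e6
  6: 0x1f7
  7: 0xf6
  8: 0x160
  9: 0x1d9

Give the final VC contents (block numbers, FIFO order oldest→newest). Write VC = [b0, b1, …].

VC = [38, 62, 60]

  [0] addr=0x1f6 blk=62 s=6: MISS | VC []
  [1] addr=0x131 blk=38 s=6: MISS | VC [62]
  [2] addr=0x135 blk=38 s=6: L1-HIT | VC [62]
  [3] addr=0x1f2 blk=62 s=6: VC-HIT | VC [38]
  [4] addr=0x132 blk=38 s=6: VC-HIT | VC [62]
  [5] addr=0x1e6 blk=60 s=4: MISS | VC [62]
  [6] addr=0x1f7 blk=62 s=6: VC-HIT | VC [38]
  [7] addr=0xf6 blk=30 s=6: MISS | VC [38, 62]
  [8] addr=0x160 blk=44 s=4: MISS | VC [38, 62, 60]
  [9] addr=0x1d9 blk=59 s=3: MISS | VC [38, 62, 60]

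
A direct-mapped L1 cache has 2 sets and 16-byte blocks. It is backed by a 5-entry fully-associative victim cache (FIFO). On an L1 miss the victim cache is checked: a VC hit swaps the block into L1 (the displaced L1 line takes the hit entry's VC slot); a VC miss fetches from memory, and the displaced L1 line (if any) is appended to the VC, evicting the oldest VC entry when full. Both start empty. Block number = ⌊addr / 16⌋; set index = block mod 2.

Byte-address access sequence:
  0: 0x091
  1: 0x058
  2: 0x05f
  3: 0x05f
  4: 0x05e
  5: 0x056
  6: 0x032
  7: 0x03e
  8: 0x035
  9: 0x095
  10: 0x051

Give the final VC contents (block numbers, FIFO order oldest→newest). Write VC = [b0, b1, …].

VC = [3, 9]

0: 0x91 (blk 9, set 1) → MISS  vc=[]
1: 0x58 (blk 5, set 1) → MISS  vc=[9]
2: 0x5f (blk 5, set 1) → L1-HIT  vc=[9]
3: 0x5f (blk 5, set 1) → L1-HIT  vc=[9]
4: 0x5e (blk 5, set 1) → L1-HIT  vc=[9]
5: 0x56 (blk 5, set 1) → L1-HIT  vc=[9]
6: 0x32 (blk 3, set 1) → MISS  vc=[9, 5]
7: 0x3e (blk 3, set 1) → L1-HIT  vc=[9, 5]
8: 0x35 (blk 3, set 1) → L1-HIT  vc=[9, 5]
9: 0x95 (blk 9, set 1) → VC-HIT  vc=[3, 5]
10: 0x51 (blk 5, set 1) → VC-HIT  vc=[3, 9]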